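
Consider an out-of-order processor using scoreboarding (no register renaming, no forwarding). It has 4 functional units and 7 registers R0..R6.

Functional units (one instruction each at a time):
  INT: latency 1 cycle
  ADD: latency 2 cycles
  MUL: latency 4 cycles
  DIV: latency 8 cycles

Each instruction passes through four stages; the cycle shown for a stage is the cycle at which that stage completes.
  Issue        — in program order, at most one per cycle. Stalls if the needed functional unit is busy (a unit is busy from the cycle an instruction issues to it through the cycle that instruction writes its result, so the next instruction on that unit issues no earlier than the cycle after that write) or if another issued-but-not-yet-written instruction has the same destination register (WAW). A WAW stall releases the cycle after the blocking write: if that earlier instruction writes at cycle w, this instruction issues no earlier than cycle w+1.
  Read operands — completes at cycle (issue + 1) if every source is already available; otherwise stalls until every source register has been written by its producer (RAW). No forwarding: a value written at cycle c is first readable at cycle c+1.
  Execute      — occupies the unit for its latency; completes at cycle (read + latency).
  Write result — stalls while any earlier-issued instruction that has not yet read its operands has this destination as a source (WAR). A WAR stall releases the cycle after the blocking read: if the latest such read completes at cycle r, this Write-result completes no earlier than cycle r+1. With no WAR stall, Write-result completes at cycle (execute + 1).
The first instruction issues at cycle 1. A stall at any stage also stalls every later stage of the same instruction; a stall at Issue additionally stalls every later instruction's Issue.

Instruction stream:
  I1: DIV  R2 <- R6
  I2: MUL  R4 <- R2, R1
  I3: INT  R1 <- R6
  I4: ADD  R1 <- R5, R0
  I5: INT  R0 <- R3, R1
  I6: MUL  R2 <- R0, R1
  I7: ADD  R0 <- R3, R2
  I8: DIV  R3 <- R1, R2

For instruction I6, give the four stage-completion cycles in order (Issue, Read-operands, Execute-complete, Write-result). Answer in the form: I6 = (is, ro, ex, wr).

c1: I1 dispatched to DIV
c2: I1 operands ready · I2 dispatched to MUL
c3: I3 dispatched to INT
c4: I3 operands ready
c5: I3 complete
c10: I1 complete
c11: R2←I1
c12: I2 operands ready
c13: R1←I3
c14: I4 dispatched to ADD
c15: I4 operands ready · I5 dispatched to INT
c16: I2 complete
c17: R4←I2 · I4 complete
c18: R1←I4 · I6 dispatched to MUL
c19: I5 operands ready
c20: I5 complete
c21: R0←I5
c22: I6 operands ready · I7 dispatched to ADD
c23: I8 dispatched to DIV
c26: I6 complete
c27: R2←I6
c28: I7 operands ready · I8 operands ready
c30: I7 complete
c31: R0←I7
c36: I8 complete
c37: R3←I8

I6 = (18, 22, 26, 27)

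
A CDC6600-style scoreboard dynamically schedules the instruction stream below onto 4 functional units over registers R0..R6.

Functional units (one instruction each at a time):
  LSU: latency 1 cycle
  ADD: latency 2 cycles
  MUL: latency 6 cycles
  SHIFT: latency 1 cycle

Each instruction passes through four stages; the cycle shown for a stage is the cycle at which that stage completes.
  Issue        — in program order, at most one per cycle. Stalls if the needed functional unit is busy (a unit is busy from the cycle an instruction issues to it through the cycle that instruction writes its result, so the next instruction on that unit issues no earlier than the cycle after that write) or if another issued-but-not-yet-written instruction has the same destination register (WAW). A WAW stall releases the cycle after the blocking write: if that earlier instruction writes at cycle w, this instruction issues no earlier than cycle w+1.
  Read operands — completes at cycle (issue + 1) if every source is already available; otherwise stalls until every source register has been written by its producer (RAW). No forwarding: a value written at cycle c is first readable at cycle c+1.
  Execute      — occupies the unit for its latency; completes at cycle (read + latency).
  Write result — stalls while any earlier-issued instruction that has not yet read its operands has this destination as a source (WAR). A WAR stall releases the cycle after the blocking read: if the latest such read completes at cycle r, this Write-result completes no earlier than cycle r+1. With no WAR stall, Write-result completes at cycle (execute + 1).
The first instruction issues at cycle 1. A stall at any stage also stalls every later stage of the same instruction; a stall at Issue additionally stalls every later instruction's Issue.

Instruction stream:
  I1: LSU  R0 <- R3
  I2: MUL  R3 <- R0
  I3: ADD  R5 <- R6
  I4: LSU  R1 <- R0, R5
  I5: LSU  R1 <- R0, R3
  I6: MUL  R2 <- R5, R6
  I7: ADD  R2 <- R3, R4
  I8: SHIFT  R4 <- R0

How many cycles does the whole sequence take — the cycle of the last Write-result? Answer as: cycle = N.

[1] issue I1 (LSU)
[2] I1 read-ops; issue I2 (MUL)
[3] I1 finished on LSU; issue I3 (ADD)
[4] I1→R0; I3 read-ops
[5] I2 read-ops; issue I4 (LSU)
[6] I3 finished on ADD
[7] I3→R5
[8] I4 read-ops
[9] I4 finished on LSU
[10] I4→R1
[11] I2 finished on MUL; issue I5 (LSU)
[12] I2→R3
[13] I5 read-ops; issue I6 (MUL)
[14] I5 finished on LSU; I6 read-ops
[15] I5→R1
[20] I6 finished on MUL
[21] I6→R2
[22] issue I7 (ADD)
[23] I7 read-ops; issue I8 (SHIFT)
[24] I8 read-ops
[25] I7 finished on ADD; I8 finished on SHIFT
[26] I7→R2; I8→R4

cycle = 26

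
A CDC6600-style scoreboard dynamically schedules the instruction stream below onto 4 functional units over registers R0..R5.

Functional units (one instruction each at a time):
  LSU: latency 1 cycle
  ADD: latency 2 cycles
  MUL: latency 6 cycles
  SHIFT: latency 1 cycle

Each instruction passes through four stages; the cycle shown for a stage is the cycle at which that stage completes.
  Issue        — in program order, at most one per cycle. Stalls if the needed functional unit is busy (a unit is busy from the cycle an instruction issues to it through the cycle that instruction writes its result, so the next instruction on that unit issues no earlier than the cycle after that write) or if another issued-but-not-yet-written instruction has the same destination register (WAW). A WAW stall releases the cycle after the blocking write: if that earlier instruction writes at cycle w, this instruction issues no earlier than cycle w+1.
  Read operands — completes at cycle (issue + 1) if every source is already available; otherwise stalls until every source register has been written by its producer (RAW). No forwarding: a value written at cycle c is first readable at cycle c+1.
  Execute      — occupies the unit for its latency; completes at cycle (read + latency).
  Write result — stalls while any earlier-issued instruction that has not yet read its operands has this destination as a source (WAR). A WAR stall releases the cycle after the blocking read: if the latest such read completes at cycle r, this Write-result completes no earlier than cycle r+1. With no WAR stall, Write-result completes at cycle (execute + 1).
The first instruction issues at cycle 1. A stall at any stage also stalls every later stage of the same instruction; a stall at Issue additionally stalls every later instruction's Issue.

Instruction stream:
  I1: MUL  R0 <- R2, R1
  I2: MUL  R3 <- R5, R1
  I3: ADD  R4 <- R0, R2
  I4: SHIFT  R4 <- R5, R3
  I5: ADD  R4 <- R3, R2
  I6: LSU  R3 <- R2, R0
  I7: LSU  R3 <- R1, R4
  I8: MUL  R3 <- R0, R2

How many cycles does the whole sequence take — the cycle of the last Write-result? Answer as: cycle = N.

c1: I1 issues→MUL
c2: I1 reads
c8: I1 exec-done
c9: I1 writes R0
c10: I2 issues→MUL
c11: I2 reads; I3 issues→ADD
c12: I3 reads
c14: I3 exec-done
c15: I3 writes R4
c16: I4 issues→SHIFT
c17: I2 exec-done
c18: I2 writes R3
c19: I4 reads
c20: I4 exec-done
c21: I4 writes R4
c22: I5 issues→ADD
c23: I5 reads; I6 issues→LSU
c24: I6 reads
c25: I5 exec-done; I6 exec-done
c26: I5 writes R4; I6 writes R3
c27: I7 issues→LSU
c28: I7 reads
c29: I7 exec-done
c30: I7 writes R3
c31: I8 issues→MUL
c32: I8 reads
c38: I8 exec-done
c39: I8 writes R3

cycle = 39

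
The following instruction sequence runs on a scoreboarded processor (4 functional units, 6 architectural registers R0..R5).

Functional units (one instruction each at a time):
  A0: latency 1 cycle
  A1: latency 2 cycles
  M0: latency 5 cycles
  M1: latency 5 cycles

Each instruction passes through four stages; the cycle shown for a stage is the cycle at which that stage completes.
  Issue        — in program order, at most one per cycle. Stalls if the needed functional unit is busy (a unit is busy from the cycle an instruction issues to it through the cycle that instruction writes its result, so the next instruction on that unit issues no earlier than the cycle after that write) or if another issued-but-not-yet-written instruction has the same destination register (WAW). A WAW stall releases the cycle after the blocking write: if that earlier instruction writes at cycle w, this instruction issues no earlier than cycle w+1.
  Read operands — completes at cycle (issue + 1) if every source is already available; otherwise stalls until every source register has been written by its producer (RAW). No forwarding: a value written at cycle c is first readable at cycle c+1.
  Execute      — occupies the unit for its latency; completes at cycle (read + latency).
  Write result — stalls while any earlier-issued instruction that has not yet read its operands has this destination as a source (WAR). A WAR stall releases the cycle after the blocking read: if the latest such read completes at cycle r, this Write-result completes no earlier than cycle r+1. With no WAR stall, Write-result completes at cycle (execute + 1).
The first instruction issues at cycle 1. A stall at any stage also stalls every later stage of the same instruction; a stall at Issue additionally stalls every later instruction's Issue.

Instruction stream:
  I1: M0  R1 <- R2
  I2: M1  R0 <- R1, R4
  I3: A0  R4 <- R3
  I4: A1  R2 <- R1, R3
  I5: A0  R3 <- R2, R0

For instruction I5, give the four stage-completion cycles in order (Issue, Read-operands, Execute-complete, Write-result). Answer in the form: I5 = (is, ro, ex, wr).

[1] I1 dispatched to M0
[2] I1 operands ready · I2 dispatched to M1
[3] I3 dispatched to A0
[4] I3 operands ready · I4 dispatched to A1
[5] I3 complete
[7] I1 complete
[8] R1←I1
[9] I2 operands ready · I4 operands ready
[10] R4←I3
[11] I4 complete · I5 dispatched to A0
[12] R2←I4
[14] I2 complete
[15] R0←I2
[16] I5 operands ready
[17] I5 complete
[18] R3←I5

I5 = (11, 16, 17, 18)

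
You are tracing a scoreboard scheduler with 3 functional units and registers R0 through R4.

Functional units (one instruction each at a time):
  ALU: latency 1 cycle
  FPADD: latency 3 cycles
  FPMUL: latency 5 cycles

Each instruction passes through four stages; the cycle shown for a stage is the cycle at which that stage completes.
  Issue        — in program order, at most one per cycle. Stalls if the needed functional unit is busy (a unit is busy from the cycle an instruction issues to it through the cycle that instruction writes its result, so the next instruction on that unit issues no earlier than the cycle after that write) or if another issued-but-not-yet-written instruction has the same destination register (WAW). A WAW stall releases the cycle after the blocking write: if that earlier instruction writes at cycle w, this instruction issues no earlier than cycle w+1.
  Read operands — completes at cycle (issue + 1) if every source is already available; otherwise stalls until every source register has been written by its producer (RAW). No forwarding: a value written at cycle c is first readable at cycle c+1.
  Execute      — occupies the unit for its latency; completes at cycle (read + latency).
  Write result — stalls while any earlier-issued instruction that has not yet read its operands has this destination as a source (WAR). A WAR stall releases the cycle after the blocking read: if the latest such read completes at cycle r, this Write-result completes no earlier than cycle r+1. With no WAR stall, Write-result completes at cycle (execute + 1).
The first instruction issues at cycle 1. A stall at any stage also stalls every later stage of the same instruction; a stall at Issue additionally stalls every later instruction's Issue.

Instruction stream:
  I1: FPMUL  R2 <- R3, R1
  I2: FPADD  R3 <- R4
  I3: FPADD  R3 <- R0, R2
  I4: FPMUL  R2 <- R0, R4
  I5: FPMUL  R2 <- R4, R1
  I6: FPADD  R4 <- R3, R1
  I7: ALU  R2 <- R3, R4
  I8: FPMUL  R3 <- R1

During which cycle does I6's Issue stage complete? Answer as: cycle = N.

cycle = 18

c1: issue I1 (FPMUL)
c2: I1 read-ops · issue I2 (FPADD)
c3: I2 read-ops
c6: I2 finished on FPADD
c7: I1 finished on FPMUL · I2→R3
c8: I1→R2 · issue I3 (FPADD)
c9: I3 read-ops · issue I4 (FPMUL)
c10: I4 read-ops
c12: I3 finished on FPADD
c13: I3→R3
c15: I4 finished on FPMUL
c16: I4→R2
c17: issue I5 (FPMUL)
c18: I5 read-ops · issue I6 (FPADD)
c19: I6 read-ops
c22: I6 finished on FPADD
c23: I5 finished on FPMUL · I6→R4
c24: I5→R2
c25: issue I7 (ALU)
c26: I7 read-ops · issue I8 (FPMUL)
c27: I7 finished on ALU · I8 read-ops
c28: I7→R2
c32: I8 finished on FPMUL
c33: I8→R3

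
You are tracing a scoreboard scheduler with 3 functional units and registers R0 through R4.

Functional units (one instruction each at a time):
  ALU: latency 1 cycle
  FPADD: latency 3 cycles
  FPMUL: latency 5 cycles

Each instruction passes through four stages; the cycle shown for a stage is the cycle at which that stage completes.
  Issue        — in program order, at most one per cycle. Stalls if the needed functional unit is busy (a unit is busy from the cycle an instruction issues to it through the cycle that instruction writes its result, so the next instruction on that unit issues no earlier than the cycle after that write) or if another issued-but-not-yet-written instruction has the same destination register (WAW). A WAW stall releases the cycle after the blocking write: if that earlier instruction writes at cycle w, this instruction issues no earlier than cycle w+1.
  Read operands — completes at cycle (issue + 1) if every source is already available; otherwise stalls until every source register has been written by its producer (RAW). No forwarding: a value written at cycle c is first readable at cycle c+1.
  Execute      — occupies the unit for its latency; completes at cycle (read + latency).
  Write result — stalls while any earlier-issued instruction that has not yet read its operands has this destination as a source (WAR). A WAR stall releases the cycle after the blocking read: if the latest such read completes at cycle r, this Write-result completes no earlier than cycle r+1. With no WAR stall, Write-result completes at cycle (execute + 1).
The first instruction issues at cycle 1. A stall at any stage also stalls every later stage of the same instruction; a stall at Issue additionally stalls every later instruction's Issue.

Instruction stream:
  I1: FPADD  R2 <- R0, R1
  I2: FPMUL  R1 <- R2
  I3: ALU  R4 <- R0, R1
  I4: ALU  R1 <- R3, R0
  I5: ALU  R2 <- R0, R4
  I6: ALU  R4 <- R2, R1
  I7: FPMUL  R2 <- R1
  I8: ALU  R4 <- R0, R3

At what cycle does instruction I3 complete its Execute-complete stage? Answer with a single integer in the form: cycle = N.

cycle = 15

I1 -> (1, 2, 5, 6)
I2 -> (2, 7, 12, 13)  // RAW R2: wait I1 write@6
I3 -> (3, 14, 15, 16)  // RAW R1: wait I2 write@13
I4 -> (17, 18, 19, 20)  // struct: ALU busy until I3 writes@16
I5 -> (21, 22, 23, 24)  // struct: ALU busy until I4 writes@20
I6 -> (25, 26, 27, 28)  // struct: ALU busy until I5 writes@24
I7 -> (26, 27, 32, 33)
I8 -> (29, 30, 31, 32)  // struct: ALU busy until I6 writes@28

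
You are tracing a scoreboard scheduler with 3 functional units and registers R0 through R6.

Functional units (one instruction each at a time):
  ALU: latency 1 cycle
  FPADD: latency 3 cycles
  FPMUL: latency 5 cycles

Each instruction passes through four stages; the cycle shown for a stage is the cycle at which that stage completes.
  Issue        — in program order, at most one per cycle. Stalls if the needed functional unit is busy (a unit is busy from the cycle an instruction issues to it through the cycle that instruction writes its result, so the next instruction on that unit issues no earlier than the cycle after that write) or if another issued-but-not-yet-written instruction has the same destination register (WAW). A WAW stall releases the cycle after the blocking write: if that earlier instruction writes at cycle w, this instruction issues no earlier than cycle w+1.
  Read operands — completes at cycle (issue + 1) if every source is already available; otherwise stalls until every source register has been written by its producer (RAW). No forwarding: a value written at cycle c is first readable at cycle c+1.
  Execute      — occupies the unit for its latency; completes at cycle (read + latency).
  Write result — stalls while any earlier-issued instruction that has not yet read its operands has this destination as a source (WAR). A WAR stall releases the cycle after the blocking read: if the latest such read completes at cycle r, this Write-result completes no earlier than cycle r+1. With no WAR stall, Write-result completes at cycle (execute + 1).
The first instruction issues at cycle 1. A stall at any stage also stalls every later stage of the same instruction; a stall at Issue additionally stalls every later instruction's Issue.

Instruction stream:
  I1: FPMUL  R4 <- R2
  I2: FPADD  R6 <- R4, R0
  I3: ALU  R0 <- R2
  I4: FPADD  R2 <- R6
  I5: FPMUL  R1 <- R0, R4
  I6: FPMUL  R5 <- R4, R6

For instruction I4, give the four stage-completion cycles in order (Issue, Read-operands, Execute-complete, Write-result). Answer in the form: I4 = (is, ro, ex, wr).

I1 -> (1, 2, 7, 8)
I2 -> (2, 9, 12, 13)  // RAW R4: wait I1 write@8
I3 -> (3, 4, 5, 10)  // WAR R0: wait I2 read@9
I4 -> (14, 15, 18, 19)  // struct: FPADD busy until I2 writes@13
I5 -> (15, 16, 21, 22)
I6 -> (23, 24, 29, 30)  // struct: FPMUL busy until I5 writes@22

I4 = (14, 15, 18, 19)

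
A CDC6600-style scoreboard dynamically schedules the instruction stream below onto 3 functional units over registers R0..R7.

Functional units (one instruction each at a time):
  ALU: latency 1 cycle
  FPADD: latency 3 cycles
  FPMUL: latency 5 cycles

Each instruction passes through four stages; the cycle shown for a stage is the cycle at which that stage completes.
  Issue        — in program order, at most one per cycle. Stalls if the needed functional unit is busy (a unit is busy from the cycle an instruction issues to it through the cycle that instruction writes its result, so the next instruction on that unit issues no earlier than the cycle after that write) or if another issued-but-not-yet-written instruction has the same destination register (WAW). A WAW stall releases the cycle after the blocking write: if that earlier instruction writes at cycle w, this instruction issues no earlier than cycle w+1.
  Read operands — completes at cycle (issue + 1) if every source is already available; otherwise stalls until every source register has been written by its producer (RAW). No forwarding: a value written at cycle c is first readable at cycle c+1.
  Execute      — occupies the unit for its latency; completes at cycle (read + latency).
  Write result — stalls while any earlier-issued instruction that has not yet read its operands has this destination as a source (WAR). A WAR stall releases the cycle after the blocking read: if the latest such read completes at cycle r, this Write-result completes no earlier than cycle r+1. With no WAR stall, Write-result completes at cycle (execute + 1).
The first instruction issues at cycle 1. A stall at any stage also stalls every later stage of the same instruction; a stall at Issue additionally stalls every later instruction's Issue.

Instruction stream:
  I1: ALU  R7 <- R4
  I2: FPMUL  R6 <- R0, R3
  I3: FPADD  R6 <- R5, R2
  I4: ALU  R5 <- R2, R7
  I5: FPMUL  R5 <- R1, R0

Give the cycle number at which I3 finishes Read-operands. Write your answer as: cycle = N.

I1  is:1  ro:2  ex:3  wr:4
I2  is:2  ro:3  ex:8  wr:9
I3  is:10  ro:11  ex:14  wr:15  — WAW R6: wait I2 write@9
I4  is:11  ro:12  ex:13  wr:14
I5  is:15  ro:16  ex:21  wr:22  — WAW R5: wait I4 write@14

cycle = 11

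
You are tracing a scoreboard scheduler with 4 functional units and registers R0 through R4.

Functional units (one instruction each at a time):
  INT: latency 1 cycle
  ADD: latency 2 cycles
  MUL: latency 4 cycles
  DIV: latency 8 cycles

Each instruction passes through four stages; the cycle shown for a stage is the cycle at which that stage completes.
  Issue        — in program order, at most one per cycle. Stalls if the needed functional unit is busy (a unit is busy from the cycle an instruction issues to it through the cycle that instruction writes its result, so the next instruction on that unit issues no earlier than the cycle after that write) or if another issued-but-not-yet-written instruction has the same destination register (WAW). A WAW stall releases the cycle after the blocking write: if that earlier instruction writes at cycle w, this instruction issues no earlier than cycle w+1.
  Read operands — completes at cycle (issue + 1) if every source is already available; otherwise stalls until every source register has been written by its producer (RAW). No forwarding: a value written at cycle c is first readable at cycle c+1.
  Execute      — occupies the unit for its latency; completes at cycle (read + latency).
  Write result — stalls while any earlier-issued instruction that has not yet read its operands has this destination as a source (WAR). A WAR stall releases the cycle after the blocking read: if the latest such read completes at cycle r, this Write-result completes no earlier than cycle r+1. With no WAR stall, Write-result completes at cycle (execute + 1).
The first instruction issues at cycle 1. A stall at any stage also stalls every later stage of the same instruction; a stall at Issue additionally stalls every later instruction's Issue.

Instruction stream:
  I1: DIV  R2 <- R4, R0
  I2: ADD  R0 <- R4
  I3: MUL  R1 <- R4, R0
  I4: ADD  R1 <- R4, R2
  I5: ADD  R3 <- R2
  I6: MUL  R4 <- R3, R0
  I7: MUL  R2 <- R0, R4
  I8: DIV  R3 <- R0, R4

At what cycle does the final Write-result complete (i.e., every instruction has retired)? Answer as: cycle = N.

I1: IS=1 RO=2 EX=10 WR=11
I2: IS=2 RO=3 EX=5 WR=6
I3: IS=3 RO=7 EX=11 WR=12  [RAW R0: wait I2 write@6]
I4: IS=13 RO=14 EX=16 WR=17  [WAW R1: wait I3 write@12]
I5: IS=18 RO=19 EX=21 WR=22  [struct: ADD busy until I4 writes@17]
I6: IS=19 RO=23 EX=27 WR=28  [RAW R3: wait I5 write@22]
I7: IS=29 RO=30 EX=34 WR=35  [struct: MUL busy until I6 writes@28]
I8: IS=30 RO=31 EX=39 WR=40

cycle = 40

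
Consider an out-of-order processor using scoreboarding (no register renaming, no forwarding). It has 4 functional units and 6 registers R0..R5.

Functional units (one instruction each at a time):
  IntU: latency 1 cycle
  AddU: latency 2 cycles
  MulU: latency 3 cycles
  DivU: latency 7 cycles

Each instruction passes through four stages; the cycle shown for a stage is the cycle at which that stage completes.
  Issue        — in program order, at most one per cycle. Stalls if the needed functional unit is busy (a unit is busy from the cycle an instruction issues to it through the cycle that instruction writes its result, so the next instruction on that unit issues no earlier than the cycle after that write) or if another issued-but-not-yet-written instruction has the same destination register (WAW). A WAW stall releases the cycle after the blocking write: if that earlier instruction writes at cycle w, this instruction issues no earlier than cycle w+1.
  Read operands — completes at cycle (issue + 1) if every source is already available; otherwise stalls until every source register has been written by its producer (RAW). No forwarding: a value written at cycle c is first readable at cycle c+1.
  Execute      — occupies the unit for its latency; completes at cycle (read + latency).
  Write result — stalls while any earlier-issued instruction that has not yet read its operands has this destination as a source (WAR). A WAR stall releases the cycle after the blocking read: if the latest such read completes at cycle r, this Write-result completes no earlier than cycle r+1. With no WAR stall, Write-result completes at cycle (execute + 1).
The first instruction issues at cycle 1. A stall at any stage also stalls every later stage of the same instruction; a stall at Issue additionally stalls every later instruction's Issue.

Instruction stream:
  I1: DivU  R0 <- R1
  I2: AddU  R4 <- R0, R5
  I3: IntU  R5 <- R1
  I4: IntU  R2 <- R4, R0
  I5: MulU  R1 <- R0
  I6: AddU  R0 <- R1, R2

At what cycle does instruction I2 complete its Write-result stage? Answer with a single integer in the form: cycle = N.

  I1 | 1 | 2 | 9 | 10
  I2 | 2 | 11 | 13 | 14   RAW R0: wait I1 write@10
  I3 | 3 | 4 | 5 | 12   WAR R5: wait I2 read@11
  I4 | 13 | 15 | 16 | 17   struct: IntU busy until I3 writes@12 · RAW R4: wait I2 write@14
  I5 | 14 | 15 | 18 | 19
  I6 | 15 | 20 | 22 | 23   RAW R1: wait I5 write@19

cycle = 14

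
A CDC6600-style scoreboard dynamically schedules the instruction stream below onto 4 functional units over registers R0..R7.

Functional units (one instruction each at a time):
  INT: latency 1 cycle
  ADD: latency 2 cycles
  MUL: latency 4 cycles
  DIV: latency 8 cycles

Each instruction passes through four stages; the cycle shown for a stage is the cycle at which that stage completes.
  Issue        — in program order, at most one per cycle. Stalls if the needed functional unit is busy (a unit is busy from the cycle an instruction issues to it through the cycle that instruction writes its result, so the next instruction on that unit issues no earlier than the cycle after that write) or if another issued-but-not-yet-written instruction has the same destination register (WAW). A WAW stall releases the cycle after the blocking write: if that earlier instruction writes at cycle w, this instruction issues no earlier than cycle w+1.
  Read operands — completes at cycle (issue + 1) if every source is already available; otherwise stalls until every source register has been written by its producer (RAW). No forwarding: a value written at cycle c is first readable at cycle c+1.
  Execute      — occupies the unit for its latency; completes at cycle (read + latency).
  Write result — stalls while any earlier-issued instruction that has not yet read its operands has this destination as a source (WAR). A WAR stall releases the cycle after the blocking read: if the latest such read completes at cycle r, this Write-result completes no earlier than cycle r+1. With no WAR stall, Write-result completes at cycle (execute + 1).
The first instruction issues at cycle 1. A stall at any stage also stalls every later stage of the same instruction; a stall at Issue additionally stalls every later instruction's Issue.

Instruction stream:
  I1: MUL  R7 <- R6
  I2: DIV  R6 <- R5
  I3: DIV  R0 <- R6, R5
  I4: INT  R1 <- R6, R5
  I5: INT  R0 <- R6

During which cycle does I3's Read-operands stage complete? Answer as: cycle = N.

cycle = 14

I1 -> (1, 2, 6, 7)
I2 -> (2, 3, 11, 12)
I3 -> (13, 14, 22, 23)  // struct: DIV busy until I2 writes@12
I4 -> (14, 15, 16, 17)
I5 -> (24, 25, 26, 27)  // WAW R0: wait I3 write@23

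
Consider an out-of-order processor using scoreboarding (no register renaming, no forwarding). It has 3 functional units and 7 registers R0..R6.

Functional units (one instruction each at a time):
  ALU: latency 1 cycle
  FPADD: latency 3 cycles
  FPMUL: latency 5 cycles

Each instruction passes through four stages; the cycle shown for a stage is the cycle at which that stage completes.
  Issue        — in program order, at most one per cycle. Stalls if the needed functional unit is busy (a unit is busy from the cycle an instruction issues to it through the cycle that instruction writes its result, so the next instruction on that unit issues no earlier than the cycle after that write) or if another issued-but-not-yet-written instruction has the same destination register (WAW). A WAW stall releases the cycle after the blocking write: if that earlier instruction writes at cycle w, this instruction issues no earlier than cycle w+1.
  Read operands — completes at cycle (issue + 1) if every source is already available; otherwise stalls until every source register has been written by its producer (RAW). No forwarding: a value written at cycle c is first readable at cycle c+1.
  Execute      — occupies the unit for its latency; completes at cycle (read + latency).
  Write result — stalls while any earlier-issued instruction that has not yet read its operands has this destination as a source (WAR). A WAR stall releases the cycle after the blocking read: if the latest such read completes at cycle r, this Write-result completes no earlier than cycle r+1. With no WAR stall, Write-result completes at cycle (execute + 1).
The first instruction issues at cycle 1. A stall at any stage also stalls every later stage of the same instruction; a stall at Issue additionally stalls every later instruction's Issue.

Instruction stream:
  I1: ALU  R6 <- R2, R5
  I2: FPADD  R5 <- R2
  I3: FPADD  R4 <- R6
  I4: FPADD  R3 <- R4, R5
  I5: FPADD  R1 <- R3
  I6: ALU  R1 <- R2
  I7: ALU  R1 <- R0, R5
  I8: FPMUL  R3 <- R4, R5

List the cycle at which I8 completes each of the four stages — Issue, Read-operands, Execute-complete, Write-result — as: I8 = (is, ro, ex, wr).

I8 = (31, 32, 37, 38)

c1: I1→ALU
c2: I1 RO; I2→FPADD
c3: I1 EX; I2 RO
c4: I1 WR R6
c6: I2 EX
c7: I2 WR R5
c8: I3→FPADD
c9: I3 RO
c12: I3 EX
c13: I3 WR R4
c14: I4→FPADD
c15: I4 RO
c18: I4 EX
c19: I4 WR R3
c20: I5→FPADD
c21: I5 RO
c24: I5 EX
c25: I5 WR R1
c26: I6→ALU
c27: I6 RO
c28: I6 EX
c29: I6 WR R1
c30: I7→ALU
c31: I7 RO; I8→FPMUL
c32: I7 EX; I8 RO
c33: I7 WR R1
c37: I8 EX
c38: I8 WR R3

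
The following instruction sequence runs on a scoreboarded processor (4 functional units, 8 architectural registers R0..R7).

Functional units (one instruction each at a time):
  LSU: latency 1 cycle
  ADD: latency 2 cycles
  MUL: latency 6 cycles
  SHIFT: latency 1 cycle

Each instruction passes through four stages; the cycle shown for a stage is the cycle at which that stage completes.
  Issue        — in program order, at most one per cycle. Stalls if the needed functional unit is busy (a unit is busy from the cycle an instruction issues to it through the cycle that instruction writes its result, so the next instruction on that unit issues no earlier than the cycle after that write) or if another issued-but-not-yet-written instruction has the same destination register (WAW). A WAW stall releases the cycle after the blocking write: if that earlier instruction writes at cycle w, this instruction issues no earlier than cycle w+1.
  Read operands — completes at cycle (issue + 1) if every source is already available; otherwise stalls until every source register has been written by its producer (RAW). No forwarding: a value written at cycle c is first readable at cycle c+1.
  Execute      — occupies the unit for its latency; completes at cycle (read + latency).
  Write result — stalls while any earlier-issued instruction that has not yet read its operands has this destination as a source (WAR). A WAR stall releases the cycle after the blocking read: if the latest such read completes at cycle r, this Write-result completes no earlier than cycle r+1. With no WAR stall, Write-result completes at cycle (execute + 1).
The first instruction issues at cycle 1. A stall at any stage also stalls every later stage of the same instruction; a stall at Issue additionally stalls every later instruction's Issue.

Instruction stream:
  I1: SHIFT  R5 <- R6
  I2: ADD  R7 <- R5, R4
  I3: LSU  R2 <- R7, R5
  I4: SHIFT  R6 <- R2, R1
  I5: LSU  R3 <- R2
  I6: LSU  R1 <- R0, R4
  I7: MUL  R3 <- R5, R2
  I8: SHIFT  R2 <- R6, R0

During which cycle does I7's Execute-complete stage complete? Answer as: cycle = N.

cycle = 24

[1] I1→SHIFT
[2] I1 RO; I2→ADD
[3] I1 EX; I3→LSU
[4] I1 WR R5
[5] I2 RO; I4→SHIFT
[7] I2 EX
[8] I2 WR R7
[9] I3 RO
[10] I3 EX
[11] I3 WR R2
[12] I4 RO; I5→LSU
[13] I4 EX; I5 RO
[14] I4 WR R6; I5 EX
[15] I5 WR R3
[16] I6→LSU
[17] I6 RO; I7→MUL
[18] I6 EX; I7 RO; I8→SHIFT
[19] I6 WR R1; I8 RO
[20] I8 EX
[21] I8 WR R2
[24] I7 EX
[25] I7 WR R3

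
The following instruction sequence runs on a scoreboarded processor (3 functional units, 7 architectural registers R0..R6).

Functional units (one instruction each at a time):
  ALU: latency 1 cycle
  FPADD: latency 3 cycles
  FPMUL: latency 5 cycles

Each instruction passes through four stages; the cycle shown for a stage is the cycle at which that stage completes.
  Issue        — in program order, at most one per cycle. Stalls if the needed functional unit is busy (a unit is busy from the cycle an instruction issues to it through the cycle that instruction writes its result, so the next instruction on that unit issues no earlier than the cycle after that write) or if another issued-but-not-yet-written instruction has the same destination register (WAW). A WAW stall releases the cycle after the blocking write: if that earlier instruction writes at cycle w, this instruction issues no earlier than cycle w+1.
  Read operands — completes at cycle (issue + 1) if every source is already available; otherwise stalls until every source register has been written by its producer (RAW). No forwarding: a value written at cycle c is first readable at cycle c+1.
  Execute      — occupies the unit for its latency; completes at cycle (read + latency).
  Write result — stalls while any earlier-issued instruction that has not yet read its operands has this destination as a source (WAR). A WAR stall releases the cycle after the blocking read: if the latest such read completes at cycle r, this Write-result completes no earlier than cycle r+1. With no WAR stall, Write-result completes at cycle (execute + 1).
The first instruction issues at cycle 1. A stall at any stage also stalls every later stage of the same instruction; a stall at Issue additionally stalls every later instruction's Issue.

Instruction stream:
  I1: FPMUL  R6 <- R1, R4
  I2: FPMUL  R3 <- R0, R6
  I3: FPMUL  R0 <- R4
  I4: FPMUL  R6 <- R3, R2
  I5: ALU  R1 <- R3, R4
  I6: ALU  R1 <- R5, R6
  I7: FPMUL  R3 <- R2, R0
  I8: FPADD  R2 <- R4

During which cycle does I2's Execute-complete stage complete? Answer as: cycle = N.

c1: I1 issues→FPMUL
c2: I1 reads
c7: I1 exec-done
c8: I1 writes R6
c9: I2 issues→FPMUL
c10: I2 reads
c15: I2 exec-done
c16: I2 writes R3
c17: I3 issues→FPMUL
c18: I3 reads
c23: I3 exec-done
c24: I3 writes R0
c25: I4 issues→FPMUL
c26: I4 reads | I5 issues→ALU
c27: I5 reads
c28: I5 exec-done
c29: I5 writes R1
c30: I6 issues→ALU
c31: I4 exec-done
c32: I4 writes R6
c33: I6 reads | I7 issues→FPMUL
c34: I6 exec-done | I7 reads | I8 issues→FPADD
c35: I6 writes R1 | I8 reads
c38: I8 exec-done
c39: I7 exec-done | I8 writes R2
c40: I7 writes R3

cycle = 15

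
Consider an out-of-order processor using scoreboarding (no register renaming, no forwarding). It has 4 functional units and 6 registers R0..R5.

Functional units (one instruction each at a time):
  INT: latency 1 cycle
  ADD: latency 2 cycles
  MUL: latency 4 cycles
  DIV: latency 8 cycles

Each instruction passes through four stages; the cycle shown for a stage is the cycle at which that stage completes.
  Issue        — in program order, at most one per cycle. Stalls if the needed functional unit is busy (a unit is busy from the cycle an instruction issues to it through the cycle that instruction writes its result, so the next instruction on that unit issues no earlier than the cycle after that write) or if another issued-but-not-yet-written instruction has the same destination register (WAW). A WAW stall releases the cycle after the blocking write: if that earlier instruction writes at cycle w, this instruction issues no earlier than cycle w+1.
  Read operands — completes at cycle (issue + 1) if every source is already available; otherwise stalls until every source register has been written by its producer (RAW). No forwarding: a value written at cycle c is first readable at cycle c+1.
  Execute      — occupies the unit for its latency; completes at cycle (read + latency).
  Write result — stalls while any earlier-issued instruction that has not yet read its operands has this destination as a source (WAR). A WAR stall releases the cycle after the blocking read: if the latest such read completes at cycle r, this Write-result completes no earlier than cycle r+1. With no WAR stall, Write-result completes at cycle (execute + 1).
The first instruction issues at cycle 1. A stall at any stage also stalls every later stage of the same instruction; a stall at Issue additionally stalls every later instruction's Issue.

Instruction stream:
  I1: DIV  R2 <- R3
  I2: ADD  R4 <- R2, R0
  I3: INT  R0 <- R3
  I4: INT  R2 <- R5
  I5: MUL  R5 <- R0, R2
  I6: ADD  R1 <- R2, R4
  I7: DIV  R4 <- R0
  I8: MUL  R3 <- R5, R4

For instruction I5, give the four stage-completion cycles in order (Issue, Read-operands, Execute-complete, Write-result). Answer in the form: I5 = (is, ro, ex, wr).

I5 = (15, 18, 22, 23)

  I1 | 1 | 2 | 10 | 11
  I2 | 2 | 12 | 14 | 15   RAW R2: wait I1 write@11
  I3 | 3 | 4 | 5 | 13   WAR R0: wait I2 read@12
  I4 | 14 | 15 | 16 | 17   struct: INT busy until I3 writes@13
  I5 | 15 | 18 | 22 | 23   RAW R2: wait I4 write@17
  I6 | 16 | 18 | 20 | 21   RAW R2: wait I4 write@17
  I7 | 17 | 18 | 26 | 27
  I8 | 24 | 28 | 32 | 33   struct: MUL busy until I5 writes@23 · RAW R4: wait I7 write@27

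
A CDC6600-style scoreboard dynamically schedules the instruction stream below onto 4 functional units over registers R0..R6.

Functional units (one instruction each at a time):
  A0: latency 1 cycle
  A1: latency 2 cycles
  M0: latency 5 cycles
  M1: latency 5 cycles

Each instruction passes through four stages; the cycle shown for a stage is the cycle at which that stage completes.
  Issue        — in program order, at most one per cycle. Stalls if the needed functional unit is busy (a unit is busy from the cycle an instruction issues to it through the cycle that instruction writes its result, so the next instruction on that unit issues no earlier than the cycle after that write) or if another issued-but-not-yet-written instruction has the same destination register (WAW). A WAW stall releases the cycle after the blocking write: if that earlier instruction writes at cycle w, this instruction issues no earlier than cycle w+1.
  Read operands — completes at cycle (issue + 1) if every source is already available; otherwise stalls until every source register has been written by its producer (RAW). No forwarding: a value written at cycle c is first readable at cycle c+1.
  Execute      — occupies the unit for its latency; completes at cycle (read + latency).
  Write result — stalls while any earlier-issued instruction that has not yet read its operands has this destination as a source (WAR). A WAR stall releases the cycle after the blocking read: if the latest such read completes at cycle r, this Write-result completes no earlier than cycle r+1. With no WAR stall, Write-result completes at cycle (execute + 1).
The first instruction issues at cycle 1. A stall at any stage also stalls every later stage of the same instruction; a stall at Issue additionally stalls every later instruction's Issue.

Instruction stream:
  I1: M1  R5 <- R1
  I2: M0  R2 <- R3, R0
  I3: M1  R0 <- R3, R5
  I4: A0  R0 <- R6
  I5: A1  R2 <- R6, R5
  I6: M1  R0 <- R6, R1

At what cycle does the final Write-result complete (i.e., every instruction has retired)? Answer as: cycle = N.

I1 -> (1, 2, 7, 8)
I2 -> (2, 3, 8, 9)
I3 -> (9, 10, 15, 16)  // struct: M1 busy until I1 writes@8
I4 -> (17, 18, 19, 20)  // WAW R0: wait I3 write@16
I5 -> (18, 19, 21, 22)
I6 -> (21, 22, 27, 28)  // WAW R0: wait I4 write@20

cycle = 28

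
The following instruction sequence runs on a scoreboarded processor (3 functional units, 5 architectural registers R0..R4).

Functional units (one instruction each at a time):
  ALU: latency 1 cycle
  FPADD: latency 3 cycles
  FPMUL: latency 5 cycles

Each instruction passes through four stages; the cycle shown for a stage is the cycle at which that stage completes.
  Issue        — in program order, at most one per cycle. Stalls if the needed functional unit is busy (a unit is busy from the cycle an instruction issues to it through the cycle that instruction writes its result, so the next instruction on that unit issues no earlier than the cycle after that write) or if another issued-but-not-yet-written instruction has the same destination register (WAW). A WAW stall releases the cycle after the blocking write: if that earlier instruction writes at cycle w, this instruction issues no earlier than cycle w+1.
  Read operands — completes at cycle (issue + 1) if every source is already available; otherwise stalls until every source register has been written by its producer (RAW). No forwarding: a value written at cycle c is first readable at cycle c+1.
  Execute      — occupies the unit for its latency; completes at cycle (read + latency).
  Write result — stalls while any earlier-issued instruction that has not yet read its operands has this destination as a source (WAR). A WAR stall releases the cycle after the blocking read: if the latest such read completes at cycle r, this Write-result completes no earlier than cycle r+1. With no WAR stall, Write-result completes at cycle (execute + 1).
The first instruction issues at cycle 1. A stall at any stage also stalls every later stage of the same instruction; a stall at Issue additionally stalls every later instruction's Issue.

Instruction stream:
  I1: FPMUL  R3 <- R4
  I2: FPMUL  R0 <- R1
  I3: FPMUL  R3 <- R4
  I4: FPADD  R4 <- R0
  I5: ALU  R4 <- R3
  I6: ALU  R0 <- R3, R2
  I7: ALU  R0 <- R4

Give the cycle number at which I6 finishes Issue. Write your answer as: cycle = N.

1) issue 1, read 2, done 7, write 8
2) issue 9, read 10, done 15, write 16  <struct: FPMUL busy until I1 writes@8>
3) issue 17, read 18, done 23, write 24  <struct: FPMUL busy until I2 writes@16>
4) issue 18, read 19, done 22, write 23
5) issue 24, read 25, done 26, write 27  <WAW R4: wait I4 write@23>
6) issue 28, read 29, done 30, write 31  <struct: ALU busy until I5 writes@27>
7) issue 32, read 33, done 34, write 35  <struct: ALU busy until I6 writes@31>

cycle = 28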